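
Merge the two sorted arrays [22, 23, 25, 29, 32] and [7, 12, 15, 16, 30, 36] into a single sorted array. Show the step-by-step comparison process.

Merging process:

Compare 22 vs 7: take 7 from right. Merged: [7]
Compare 22 vs 12: take 12 from right. Merged: [7, 12]
Compare 22 vs 15: take 15 from right. Merged: [7, 12, 15]
Compare 22 vs 16: take 16 from right. Merged: [7, 12, 15, 16]
Compare 22 vs 30: take 22 from left. Merged: [7, 12, 15, 16, 22]
Compare 23 vs 30: take 23 from left. Merged: [7, 12, 15, 16, 22, 23]
Compare 25 vs 30: take 25 from left. Merged: [7, 12, 15, 16, 22, 23, 25]
Compare 29 vs 30: take 29 from left. Merged: [7, 12, 15, 16, 22, 23, 25, 29]
Compare 32 vs 30: take 30 from right. Merged: [7, 12, 15, 16, 22, 23, 25, 29, 30]
Compare 32 vs 36: take 32 from left. Merged: [7, 12, 15, 16, 22, 23, 25, 29, 30, 32]
Append remaining from right: [36]. Merged: [7, 12, 15, 16, 22, 23, 25, 29, 30, 32, 36]

Final merged array: [7, 12, 15, 16, 22, 23, 25, 29, 30, 32, 36]
Total comparisons: 10

The merged array is [7, 12, 15, 16, 22, 23, 25, 29, 30, 32, 36], requiring 10 comparisons. The merge step runs in O(n) time where n is the total number of elements.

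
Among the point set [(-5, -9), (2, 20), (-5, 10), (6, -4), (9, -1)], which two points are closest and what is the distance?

Computing all pairwise distances among 5 points:

d((-5, -9), (2, 20)) = 29.8329
d((-5, -9), (-5, 10)) = 19.0
d((-5, -9), (6, -4)) = 12.083
d((-5, -9), (9, -1)) = 16.1245
d((2, 20), (-5, 10)) = 12.2066
d((2, 20), (6, -4)) = 24.3311
d((2, 20), (9, -1)) = 22.1359
d((-5, 10), (6, -4)) = 17.8045
d((-5, 10), (9, -1)) = 17.8045
d((6, -4), (9, -1)) = 4.2426 <-- minimum

Closest pair: (6, -4) and (9, -1) with distance 4.2426

The closest pair is (6, -4) and (9, -1) with Euclidean distance 4.2426. For 5 points, brute-force pairwise comparison is shown above. For large n, the divide-and-conquer algorithm (sort by x, recurse on halves, check the dividing strip) achieves O(n log n).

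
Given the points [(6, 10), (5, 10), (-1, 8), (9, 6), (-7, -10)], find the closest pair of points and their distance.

Computing all pairwise distances among 5 points:

d((6, 10), (5, 10)) = 1.0 <-- minimum
d((6, 10), (-1, 8)) = 7.2801
d((6, 10), (9, 6)) = 5.0
d((6, 10), (-7, -10)) = 23.8537
d((5, 10), (-1, 8)) = 6.3246
d((5, 10), (9, 6)) = 5.6569
d((5, 10), (-7, -10)) = 23.3238
d((-1, 8), (9, 6)) = 10.198
d((-1, 8), (-7, -10)) = 18.9737
d((9, 6), (-7, -10)) = 22.6274

Closest pair: (6, 10) and (5, 10) with distance 1.0

The closest pair is (6, 10) and (5, 10) with Euclidean distance 1.0. For 5 points, brute-force pairwise comparison is shown above. For large n, the divide-and-conquer algorithm (sort by x, recurse on halves, check the dividing strip) achieves O(n log n).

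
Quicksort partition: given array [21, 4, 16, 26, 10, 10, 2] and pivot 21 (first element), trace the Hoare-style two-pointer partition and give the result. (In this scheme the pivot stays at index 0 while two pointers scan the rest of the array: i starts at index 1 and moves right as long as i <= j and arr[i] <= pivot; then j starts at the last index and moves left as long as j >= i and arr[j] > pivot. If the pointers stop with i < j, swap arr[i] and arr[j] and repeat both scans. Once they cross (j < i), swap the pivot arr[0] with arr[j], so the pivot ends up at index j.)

Hoare-style two-pointer partition with pivot = 21:

Initial array: [21, 4, 16, 26, 10, 10, 2]

Pointers start at i = 1, j = 6.
i stops at index 3 (arr[3]=26 > 21), j stops at index 6 (arr[6]=2 <= 21): swap arr[3] and arr[6], array becomes [21, 4, 16, 2, 10, 10, 26]
i ends at 6, j ends at 5: the pointers have crossed (j < i), so scanning stops.

Swap pivot arr[0] with arr[5] to place pivot at position 5: [10, 4, 16, 2, 10, 21, 26]
Pivot position: 5

After partitioning with pivot 21, the array becomes [10, 4, 16, 2, 10, 21, 26]. The pivot is placed at index 5. All elements to the left of the pivot are <= 21, and all elements to the right are > 21.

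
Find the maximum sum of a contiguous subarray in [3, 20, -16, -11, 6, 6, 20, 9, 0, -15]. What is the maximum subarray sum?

Using Kadane's algorithm on [3, 20, -16, -11, 6, 6, 20, 9, 0, -15]:

Scanning through the array:
Position 1 (value 20): max_ending_here = 23, max_so_far = 23
Position 2 (value -16): max_ending_here = 7, max_so_far = 23
Position 3 (value -11): max_ending_here = -4, max_so_far = 23
Position 4 (value 6): max_ending_here = 6, max_so_far = 23
Position 5 (value 6): max_ending_here = 12, max_so_far = 23
Position 6 (value 20): max_ending_here = 32, max_so_far = 32
Position 7 (value 9): max_ending_here = 41, max_so_far = 41
Position 8 (value 0): max_ending_here = 41, max_so_far = 41
Position 9 (value -15): max_ending_here = 26, max_so_far = 41

Maximum subarray: [6, 6, 20, 9]
Maximum sum: 41

The maximum subarray is [6, 6, 20, 9] with sum 41. This subarray runs from index 4 to index 7.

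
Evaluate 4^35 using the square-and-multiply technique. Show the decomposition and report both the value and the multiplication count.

Computing 4^35 by squaring (build up from 4^1; each line after the first costs one multiplication):

4^1 = 4
4^2 = (4^1)^2 = 4^2 = 16
4^4 = (4^2)^2 = 16^2 = 256
4^8 = (4^4)^2 = 256^2 = 65536
4^16 = (4^8)^2 = 65536^2 = 4294967296
4^17 = 4 * 4^16 = 4 * 4294967296 = 17179869184
4^34 = (4^17)^2 = 17179869184^2 = 295147905179352825856
4^35 = 4 * 4^34 = 4 * 295147905179352825856 = 1180591620717411303424

Result: 1180591620717411303424
Multiplications needed: 7 (7 lines after 4^1)

4^35 = 1180591620717411303424. Using exponentiation by squaring, this requires 7 multiplications. The key idea: if the exponent is even, square the half-power; if odd, multiply by the base once.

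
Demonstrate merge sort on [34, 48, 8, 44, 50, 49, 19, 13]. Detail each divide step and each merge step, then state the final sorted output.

Merge sort trace:

Split: [34, 48, 8, 44, 50, 49, 19, 13] -> [34, 48, 8, 44] and [50, 49, 19, 13]
  Split: [34, 48, 8, 44] -> [34, 48] and [8, 44]
    Split: [34, 48] -> [34] and [48]
    Merge: [34] + [48] -> [34, 48]
    Split: [8, 44] -> [8] and [44]
    Merge: [8] + [44] -> [8, 44]
  Merge: [34, 48] + [8, 44] -> [8, 34, 44, 48]
  Split: [50, 49, 19, 13] -> [50, 49] and [19, 13]
    Split: [50, 49] -> [50] and [49]
    Merge: [50] + [49] -> [49, 50]
    Split: [19, 13] -> [19] and [13]
    Merge: [19] + [13] -> [13, 19]
  Merge: [49, 50] + [13, 19] -> [13, 19, 49, 50]
Merge: [8, 34, 44, 48] + [13, 19, 49, 50] -> [8, 13, 19, 34, 44, 48, 49, 50]

Final sorted array: [8, 13, 19, 34, 44, 48, 49, 50]

The merge sort proceeds by recursively splitting the array and merging sorted halves.
After all merges, the sorted array is [8, 13, 19, 34, 44, 48, 49, 50].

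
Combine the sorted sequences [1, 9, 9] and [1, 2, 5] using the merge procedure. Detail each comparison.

Merging process:

Compare 1 vs 1: take 1 from left. Merged: [1]
Compare 9 vs 1: take 1 from right. Merged: [1, 1]
Compare 9 vs 2: take 2 from right. Merged: [1, 1, 2]
Compare 9 vs 5: take 5 from right. Merged: [1, 1, 2, 5]
Append remaining from left: [9, 9]. Merged: [1, 1, 2, 5, 9, 9]

Final merged array: [1, 1, 2, 5, 9, 9]
Total comparisons: 4

The merged array is [1, 1, 2, 5, 9, 9], requiring 4 comparisons. The merge step runs in O(n) time where n is the total number of elements.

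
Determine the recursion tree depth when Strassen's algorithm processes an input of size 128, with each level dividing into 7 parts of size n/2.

For divide and conquer with division factor 2:

Problem sizes at each level:
Level 0: 128
Level 1: 64
Level 2: 32
Level 3: 16
Level 4: 8
Level 5: 4
Level 6: 2
Level 7: 1

The root is level 0 and the size-1 base case is level 7 (the tree spans levels 0 through 7, i.e. 8 levels counting the root), so the depth is the number of divisions: log_2(128) = 7

The recursion tree depth is log_2(128) = 7. At each level, the problem size is divided by 2, so it takes 7 divisions to reduce to a base case of size 1. The algorithm makes 7 recursive calls at each level.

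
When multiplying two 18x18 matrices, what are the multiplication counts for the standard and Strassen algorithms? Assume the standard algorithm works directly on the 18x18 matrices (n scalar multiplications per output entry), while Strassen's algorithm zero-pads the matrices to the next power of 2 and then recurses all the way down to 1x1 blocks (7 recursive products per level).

Matrix multiplication for 18x18 matrices:

Strassen's algorithm requires power-of-2 dimensions. Pad 18x18 to 32x32 (next power of 2).

Standard algorithm: 18^3 = 5832 multiplications
Strassen's algorithm: 7^(log2(32)) = 7^5 = 16807 multiplications
Difference: 5832 - 16807 = -10975 (Strassen uses MORE here due to padding overhead — for small or just-over-power-of-2 n, padding can outweigh the per-level savings)

Standard: 5832 multiplications (18^3). Strassen: 16807 multiplications (7^5, after padding to 32x32). Strassen reduces 8 recursive multiplications to 7 at each level.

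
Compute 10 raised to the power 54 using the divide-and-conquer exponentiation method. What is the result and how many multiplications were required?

Computing 10^54 by squaring (build up from 10^1; each line after the first costs one multiplication):

10^1 = 10
10^2 = (10^1)^2 = 10^2 = 100
10^3 = 10 * 10^2 = 10 * 100 = 1000
10^6 = (10^3)^2 = 1000^2 = 1000000
10^12 = (10^6)^2 = 1000000^2 = 1000000000000
10^13 = 10 * 10^12 = 10 * 1000000000000 = 10000000000000
10^26 = (10^13)^2 = 10000000000000^2 = 100000000000000000000000000
10^27 = 10 * 10^26 = 10 * 100000000000000000000000000 = 1000000000000000000000000000
10^54 = (10^27)^2 = 1000000000000000000000000000^2 = 1000000000000000000000000000000000000000000000000000000

Result: 1000000000000000000000000000000000000000000000000000000
Multiplications needed: 8 (8 lines after 10^1)

10^54 = 1000000000000000000000000000000000000000000000000000000. Using exponentiation by squaring, this requires 8 multiplications. The key idea: if the exponent is even, square the half-power; if odd, multiply by the base once.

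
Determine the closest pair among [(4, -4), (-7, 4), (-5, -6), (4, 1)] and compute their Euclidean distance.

Computing all pairwise distances among 4 points:

d((4, -4), (-7, 4)) = 13.6015
d((4, -4), (-5, -6)) = 9.2195
d((4, -4), (4, 1)) = 5.0 <-- minimum
d((-7, 4), (-5, -6)) = 10.198
d((-7, 4), (4, 1)) = 11.4018
d((-5, -6), (4, 1)) = 11.4018

Closest pair: (4, -4) and (4, 1) with distance 5.0

The closest pair is (4, -4) and (4, 1) with Euclidean distance 5.0. For 4 points, brute-force pairwise comparison is shown above. For large n, the divide-and-conquer algorithm (sort by x, recurse on halves, check the dividing strip) achieves O(n log n).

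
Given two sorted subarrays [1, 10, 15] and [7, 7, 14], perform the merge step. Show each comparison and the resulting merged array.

Merging process:

Compare 1 vs 7: take 1 from left. Merged: [1]
Compare 10 vs 7: take 7 from right. Merged: [1, 7]
Compare 10 vs 7: take 7 from right. Merged: [1, 7, 7]
Compare 10 vs 14: take 10 from left. Merged: [1, 7, 7, 10]
Compare 15 vs 14: take 14 from right. Merged: [1, 7, 7, 10, 14]
Append remaining from left: [15]. Merged: [1, 7, 7, 10, 14, 15]

Final merged array: [1, 7, 7, 10, 14, 15]
Total comparisons: 5

The merged array is [1, 7, 7, 10, 14, 15], requiring 5 comparisons. The merge step runs in O(n) time where n is the total number of elements.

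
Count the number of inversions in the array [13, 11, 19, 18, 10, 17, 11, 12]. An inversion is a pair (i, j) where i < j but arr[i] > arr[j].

Finding inversions in [13, 11, 19, 18, 10, 17, 11, 12]:

(0, 1): arr[0]=13 > arr[1]=11
(0, 4): arr[0]=13 > arr[4]=10
(0, 6): arr[0]=13 > arr[6]=11
(0, 7): arr[0]=13 > arr[7]=12
(1, 4): arr[1]=11 > arr[4]=10
(2, 3): arr[2]=19 > arr[3]=18
(2, 4): arr[2]=19 > arr[4]=10
(2, 5): arr[2]=19 > arr[5]=17
(2, 6): arr[2]=19 > arr[6]=11
(2, 7): arr[2]=19 > arr[7]=12
(3, 4): arr[3]=18 > arr[4]=10
(3, 5): arr[3]=18 > arr[5]=17
(3, 6): arr[3]=18 > arr[6]=11
(3, 7): arr[3]=18 > arr[7]=12
(5, 6): arr[5]=17 > arr[6]=11
(5, 7): arr[5]=17 > arr[7]=12

Total inversions: 16

The array has 16 inversion(s): (0,1), (0,4), (0,6), (0,7), (1,4), (2,3), (2,4), (2,5), (2,6), (2,7), (3,4), (3,5), (3,6), (3,7), (5,6), (5,7). Each pair (i,j) satisfies i < j and arr[i] > arr[j].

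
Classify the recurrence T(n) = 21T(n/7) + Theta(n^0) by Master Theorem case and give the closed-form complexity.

Master Theorem for T(n) = 21T(n/7) + O(n^0):

a = 21, b = 7, c = 0
log_b(a) = log_7(21) = 1.5646

Case 1: c = 0 < log_7(21) = 1.5646
T(n) = O(n^(log_7 21))

For T(n) = 21T(n/7) + O(n^0): log_7(21) = 1.5646. This is Case 1 of the Master Theorem (c < log_b(a), work dominated by leaves), giving O(n^(log_7 21)).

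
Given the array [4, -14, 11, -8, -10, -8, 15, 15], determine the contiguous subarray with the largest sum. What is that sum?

Using Kadane's algorithm on [4, -14, 11, -8, -10, -8, 15, 15]:

Scanning through the array:
Position 1 (value -14): max_ending_here = -10, max_so_far = 4
Position 2 (value 11): max_ending_here = 11, max_so_far = 11
Position 3 (value -8): max_ending_here = 3, max_so_far = 11
Position 4 (value -10): max_ending_here = -7, max_so_far = 11
Position 5 (value -8): max_ending_here = -8, max_so_far = 11
Position 6 (value 15): max_ending_here = 15, max_so_far = 15
Position 7 (value 15): max_ending_here = 30, max_so_far = 30

Maximum subarray: [15, 15]
Maximum sum: 30

The maximum subarray is [15, 15] with sum 30. This subarray runs from index 6 to index 7.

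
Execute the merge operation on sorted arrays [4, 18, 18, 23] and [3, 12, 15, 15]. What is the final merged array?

Merging process:

Compare 4 vs 3: take 3 from right. Merged: [3]
Compare 4 vs 12: take 4 from left. Merged: [3, 4]
Compare 18 vs 12: take 12 from right. Merged: [3, 4, 12]
Compare 18 vs 15: take 15 from right. Merged: [3, 4, 12, 15]
Compare 18 vs 15: take 15 from right. Merged: [3, 4, 12, 15, 15]
Append remaining from left: [18, 18, 23]. Merged: [3, 4, 12, 15, 15, 18, 18, 23]

Final merged array: [3, 4, 12, 15, 15, 18, 18, 23]
Total comparisons: 5

The merged array is [3, 4, 12, 15, 15, 18, 18, 23], requiring 5 comparisons. The merge step runs in O(n) time where n is the total number of elements.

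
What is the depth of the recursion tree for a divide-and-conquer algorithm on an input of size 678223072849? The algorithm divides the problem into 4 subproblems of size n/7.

For divide and conquer with division factor 7:

Problem sizes at each level:
Level 0: 678223072849
Level 1: 96889010407
Level 2: 13841287201
Level 3: 1977326743
Level 4: 282475249
Level 5: 40353607
Level 6: 5764801
Level 7: 823543
Level 8: 117649
Level 9: 16807
Level 10: 2401
Level 11: 343
Level 12: 49
Level 13: 7
Level 14: 1

The root is level 0 and the size-1 base case is level 14 (the tree spans levels 0 through 14, i.e. 15 levels counting the root), so the depth is the number of divisions: log_7(678223072849) = 14

The recursion tree depth is log_7(678223072849) = 14. At each level, the problem size is divided by 7, so it takes 14 divisions to reduce to a base case of size 1. The algorithm makes 4 recursive calls at each level.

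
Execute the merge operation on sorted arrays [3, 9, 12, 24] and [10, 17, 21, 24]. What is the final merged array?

Merging process:

Compare 3 vs 10: take 3 from left. Merged: [3]
Compare 9 vs 10: take 9 from left. Merged: [3, 9]
Compare 12 vs 10: take 10 from right. Merged: [3, 9, 10]
Compare 12 vs 17: take 12 from left. Merged: [3, 9, 10, 12]
Compare 24 vs 17: take 17 from right. Merged: [3, 9, 10, 12, 17]
Compare 24 vs 21: take 21 from right. Merged: [3, 9, 10, 12, 17, 21]
Compare 24 vs 24: take 24 from left. Merged: [3, 9, 10, 12, 17, 21, 24]
Append remaining from right: [24]. Merged: [3, 9, 10, 12, 17, 21, 24, 24]

Final merged array: [3, 9, 10, 12, 17, 21, 24, 24]
Total comparisons: 7

The merged array is [3, 9, 10, 12, 17, 21, 24, 24], requiring 7 comparisons. The merge step runs in O(n) time where n is the total number of elements.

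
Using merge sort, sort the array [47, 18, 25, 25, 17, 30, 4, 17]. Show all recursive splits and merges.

Merge sort trace:

Split: [47, 18, 25, 25, 17, 30, 4, 17] -> [47, 18, 25, 25] and [17, 30, 4, 17]
  Split: [47, 18, 25, 25] -> [47, 18] and [25, 25]
    Split: [47, 18] -> [47] and [18]
    Merge: [47] + [18] -> [18, 47]
    Split: [25, 25] -> [25] and [25]
    Merge: [25] + [25] -> [25, 25]
  Merge: [18, 47] + [25, 25] -> [18, 25, 25, 47]
  Split: [17, 30, 4, 17] -> [17, 30] and [4, 17]
    Split: [17, 30] -> [17] and [30]
    Merge: [17] + [30] -> [17, 30]
    Split: [4, 17] -> [4] and [17]
    Merge: [4] + [17] -> [4, 17]
  Merge: [17, 30] + [4, 17] -> [4, 17, 17, 30]
Merge: [18, 25, 25, 47] + [4, 17, 17, 30] -> [4, 17, 17, 18, 25, 25, 30, 47]

Final sorted array: [4, 17, 17, 18, 25, 25, 30, 47]

The merge sort proceeds by recursively splitting the array and merging sorted halves.
After all merges, the sorted array is [4, 17, 17, 18, 25, 25, 30, 47].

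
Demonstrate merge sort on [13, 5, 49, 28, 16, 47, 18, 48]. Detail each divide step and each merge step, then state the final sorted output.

Merge sort trace:

Split: [13, 5, 49, 28, 16, 47, 18, 48] -> [13, 5, 49, 28] and [16, 47, 18, 48]
  Split: [13, 5, 49, 28] -> [13, 5] and [49, 28]
    Split: [13, 5] -> [13] and [5]
    Merge: [13] + [5] -> [5, 13]
    Split: [49, 28] -> [49] and [28]
    Merge: [49] + [28] -> [28, 49]
  Merge: [5, 13] + [28, 49] -> [5, 13, 28, 49]
  Split: [16, 47, 18, 48] -> [16, 47] and [18, 48]
    Split: [16, 47] -> [16] and [47]
    Merge: [16] + [47] -> [16, 47]
    Split: [18, 48] -> [18] and [48]
    Merge: [18] + [48] -> [18, 48]
  Merge: [16, 47] + [18, 48] -> [16, 18, 47, 48]
Merge: [5, 13, 28, 49] + [16, 18, 47, 48] -> [5, 13, 16, 18, 28, 47, 48, 49]

Final sorted array: [5, 13, 16, 18, 28, 47, 48, 49]

The merge sort proceeds by recursively splitting the array and merging sorted halves.
After all merges, the sorted array is [5, 13, 16, 18, 28, 47, 48, 49].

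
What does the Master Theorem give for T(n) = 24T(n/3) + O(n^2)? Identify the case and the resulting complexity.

Master Theorem for T(n) = 24T(n/3) + O(n^2):

a = 24, b = 3, c = 2
log_b(a) = log_3(24) = 2.8928

Case 1: c = 2 < log_3(24) = 2.8928
T(n) = O(n^(log_3 24))

For T(n) = 24T(n/3) + O(n^2): log_3(24) = 2.8928. This is Case 1 of the Master Theorem (c < log_b(a), work dominated by leaves), giving O(n^(log_3 24)).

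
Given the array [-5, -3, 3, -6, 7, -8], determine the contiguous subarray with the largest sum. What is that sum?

Using Kadane's algorithm on [-5, -3, 3, -6, 7, -8]:

Scanning through the array:
Position 1 (value -3): max_ending_here = -3, max_so_far = -3
Position 2 (value 3): max_ending_here = 3, max_so_far = 3
Position 3 (value -6): max_ending_here = -3, max_so_far = 3
Position 4 (value 7): max_ending_here = 7, max_so_far = 7
Position 5 (value -8): max_ending_here = -1, max_so_far = 7

Maximum subarray: [7]
Maximum sum: 7

The maximum subarray is [7] with sum 7. This subarray runs from index 4 to index 4.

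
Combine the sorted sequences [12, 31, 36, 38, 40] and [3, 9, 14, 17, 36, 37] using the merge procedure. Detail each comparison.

Merging process:

Compare 12 vs 3: take 3 from right. Merged: [3]
Compare 12 vs 9: take 9 from right. Merged: [3, 9]
Compare 12 vs 14: take 12 from left. Merged: [3, 9, 12]
Compare 31 vs 14: take 14 from right. Merged: [3, 9, 12, 14]
Compare 31 vs 17: take 17 from right. Merged: [3, 9, 12, 14, 17]
Compare 31 vs 36: take 31 from left. Merged: [3, 9, 12, 14, 17, 31]
Compare 36 vs 36: take 36 from left. Merged: [3, 9, 12, 14, 17, 31, 36]
Compare 38 vs 36: take 36 from right. Merged: [3, 9, 12, 14, 17, 31, 36, 36]
Compare 38 vs 37: take 37 from right. Merged: [3, 9, 12, 14, 17, 31, 36, 36, 37]
Append remaining from left: [38, 40]. Merged: [3, 9, 12, 14, 17, 31, 36, 36, 37, 38, 40]

Final merged array: [3, 9, 12, 14, 17, 31, 36, 36, 37, 38, 40]
Total comparisons: 9

The merged array is [3, 9, 12, 14, 17, 31, 36, 36, 37, 38, 40], requiring 9 comparisons. The merge step runs in O(n) time where n is the total number of elements.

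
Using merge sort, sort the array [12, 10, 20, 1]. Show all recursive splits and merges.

Merge sort trace:

Split: [12, 10, 20, 1] -> [12, 10] and [20, 1]
  Split: [12, 10] -> [12] and [10]
  Merge: [12] + [10] -> [10, 12]
  Split: [20, 1] -> [20] and [1]
  Merge: [20] + [1] -> [1, 20]
Merge: [10, 12] + [1, 20] -> [1, 10, 12, 20]

Final sorted array: [1, 10, 12, 20]

The merge sort proceeds by recursively splitting the array and merging sorted halves.
After all merges, the sorted array is [1, 10, 12, 20].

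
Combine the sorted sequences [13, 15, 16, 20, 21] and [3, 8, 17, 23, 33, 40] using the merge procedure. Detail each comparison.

Merging process:

Compare 13 vs 3: take 3 from right. Merged: [3]
Compare 13 vs 8: take 8 from right. Merged: [3, 8]
Compare 13 vs 17: take 13 from left. Merged: [3, 8, 13]
Compare 15 vs 17: take 15 from left. Merged: [3, 8, 13, 15]
Compare 16 vs 17: take 16 from left. Merged: [3, 8, 13, 15, 16]
Compare 20 vs 17: take 17 from right. Merged: [3, 8, 13, 15, 16, 17]
Compare 20 vs 23: take 20 from left. Merged: [3, 8, 13, 15, 16, 17, 20]
Compare 21 vs 23: take 21 from left. Merged: [3, 8, 13, 15, 16, 17, 20, 21]
Append remaining from right: [23, 33, 40]. Merged: [3, 8, 13, 15, 16, 17, 20, 21, 23, 33, 40]

Final merged array: [3, 8, 13, 15, 16, 17, 20, 21, 23, 33, 40]
Total comparisons: 8

The merged array is [3, 8, 13, 15, 16, 17, 20, 21, 23, 33, 40], requiring 8 comparisons. The merge step runs in O(n) time where n is the total number of elements.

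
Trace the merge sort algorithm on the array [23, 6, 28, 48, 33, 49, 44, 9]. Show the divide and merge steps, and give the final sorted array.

Merge sort trace:

Split: [23, 6, 28, 48, 33, 49, 44, 9] -> [23, 6, 28, 48] and [33, 49, 44, 9]
  Split: [23, 6, 28, 48] -> [23, 6] and [28, 48]
    Split: [23, 6] -> [23] and [6]
    Merge: [23] + [6] -> [6, 23]
    Split: [28, 48] -> [28] and [48]
    Merge: [28] + [48] -> [28, 48]
  Merge: [6, 23] + [28, 48] -> [6, 23, 28, 48]
  Split: [33, 49, 44, 9] -> [33, 49] and [44, 9]
    Split: [33, 49] -> [33] and [49]
    Merge: [33] + [49] -> [33, 49]
    Split: [44, 9] -> [44] and [9]
    Merge: [44] + [9] -> [9, 44]
  Merge: [33, 49] + [9, 44] -> [9, 33, 44, 49]
Merge: [6, 23, 28, 48] + [9, 33, 44, 49] -> [6, 9, 23, 28, 33, 44, 48, 49]

Final sorted array: [6, 9, 23, 28, 33, 44, 48, 49]

The merge sort proceeds by recursively splitting the array and merging sorted halves.
After all merges, the sorted array is [6, 9, 23, 28, 33, 44, 48, 49].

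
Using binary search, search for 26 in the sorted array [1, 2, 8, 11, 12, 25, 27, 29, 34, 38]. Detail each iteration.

Binary search for 26 in [1, 2, 8, 11, 12, 25, 27, 29, 34, 38]:

lo=0, hi=9, mid=4, arr[mid]=12 -> 12 < 26, search right half
lo=5, hi=9, mid=7, arr[mid]=29 -> 29 > 26, search left half
lo=5, hi=6, mid=5, arr[mid]=25 -> 25 < 26, search right half
lo=6, hi=6, mid=6, arr[mid]=27 -> 27 > 26, search left half
lo=6 > hi=5, target 26 not found

Binary search determines that 26 is not in the array after 4 comparisons. The search space was exhausted without finding the target.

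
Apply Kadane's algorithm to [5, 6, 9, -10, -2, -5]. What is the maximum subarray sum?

Using Kadane's algorithm on [5, 6, 9, -10, -2, -5]:

Scanning through the array:
Position 1 (value 6): max_ending_here = 11, max_so_far = 11
Position 2 (value 9): max_ending_here = 20, max_so_far = 20
Position 3 (value -10): max_ending_here = 10, max_so_far = 20
Position 4 (value -2): max_ending_here = 8, max_so_far = 20
Position 5 (value -5): max_ending_here = 3, max_so_far = 20

Maximum subarray: [5, 6, 9]
Maximum sum: 20

The maximum subarray is [5, 6, 9] with sum 20. This subarray runs from index 0 to index 2.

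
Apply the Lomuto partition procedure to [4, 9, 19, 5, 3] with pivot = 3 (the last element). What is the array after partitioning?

Lomuto partition with pivot = 3:

Initial array: [4, 9, 19, 5, 3]

arr[0]=4 > 3: no swap
arr[1]=9 > 3: no swap
arr[2]=19 > 3: no swap
arr[3]=5 > 3: no swap

Place pivot at position 0: [3, 9, 19, 5, 4]
Pivot position: 0

After partitioning with pivot 3, the array becomes [3, 9, 19, 5, 4]. The pivot is placed at index 0. All elements to the left of the pivot are <= 3, and all elements to the right are > 3.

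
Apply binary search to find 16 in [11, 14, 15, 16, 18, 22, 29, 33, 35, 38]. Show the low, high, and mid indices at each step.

Binary search for 16 in [11, 14, 15, 16, 18, 22, 29, 33, 35, 38]:

lo=0, hi=9, mid=4, arr[mid]=18 -> 18 > 16, search left half
lo=0, hi=3, mid=1, arr[mid]=14 -> 14 < 16, search right half
lo=2, hi=3, mid=2, arr[mid]=15 -> 15 < 16, search right half
lo=3, hi=3, mid=3, arr[mid]=16 -> Found target at index 3!

Binary search finds 16 at index 3 after 4 comparisons. The search repeatedly halves the search space by comparing with the middle element.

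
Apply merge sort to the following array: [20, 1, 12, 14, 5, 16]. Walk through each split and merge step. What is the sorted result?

Merge sort trace:

Split: [20, 1, 12, 14, 5, 16] -> [20, 1, 12] and [14, 5, 16]
  Split: [20, 1, 12] -> [20] and [1, 12]
    Split: [1, 12] -> [1] and [12]
    Merge: [1] + [12] -> [1, 12]
  Merge: [20] + [1, 12] -> [1, 12, 20]
  Split: [14, 5, 16] -> [14] and [5, 16]
    Split: [5, 16] -> [5] and [16]
    Merge: [5] + [16] -> [5, 16]
  Merge: [14] + [5, 16] -> [5, 14, 16]
Merge: [1, 12, 20] + [5, 14, 16] -> [1, 5, 12, 14, 16, 20]

Final sorted array: [1, 5, 12, 14, 16, 20]

The merge sort proceeds by recursively splitting the array and merging sorted halves.
After all merges, the sorted array is [1, 5, 12, 14, 16, 20].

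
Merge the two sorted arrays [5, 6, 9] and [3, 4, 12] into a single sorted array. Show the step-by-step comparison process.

Merging process:

Compare 5 vs 3: take 3 from right. Merged: [3]
Compare 5 vs 4: take 4 from right. Merged: [3, 4]
Compare 5 vs 12: take 5 from left. Merged: [3, 4, 5]
Compare 6 vs 12: take 6 from left. Merged: [3, 4, 5, 6]
Compare 9 vs 12: take 9 from left. Merged: [3, 4, 5, 6, 9]
Append remaining from right: [12]. Merged: [3, 4, 5, 6, 9, 12]

Final merged array: [3, 4, 5, 6, 9, 12]
Total comparisons: 5

The merged array is [3, 4, 5, 6, 9, 12], requiring 5 comparisons. The merge step runs in O(n) time where n is the total number of elements.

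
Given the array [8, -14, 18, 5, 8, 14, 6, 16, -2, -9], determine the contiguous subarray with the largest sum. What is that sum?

Using Kadane's algorithm on [8, -14, 18, 5, 8, 14, 6, 16, -2, -9]:

Scanning through the array:
Position 1 (value -14): max_ending_here = -6, max_so_far = 8
Position 2 (value 18): max_ending_here = 18, max_so_far = 18
Position 3 (value 5): max_ending_here = 23, max_so_far = 23
Position 4 (value 8): max_ending_here = 31, max_so_far = 31
Position 5 (value 14): max_ending_here = 45, max_so_far = 45
Position 6 (value 6): max_ending_here = 51, max_so_far = 51
Position 7 (value 16): max_ending_here = 67, max_so_far = 67
Position 8 (value -2): max_ending_here = 65, max_so_far = 67
Position 9 (value -9): max_ending_here = 56, max_so_far = 67

Maximum subarray: [18, 5, 8, 14, 6, 16]
Maximum sum: 67

The maximum subarray is [18, 5, 8, 14, 6, 16] with sum 67. This subarray runs from index 2 to index 7.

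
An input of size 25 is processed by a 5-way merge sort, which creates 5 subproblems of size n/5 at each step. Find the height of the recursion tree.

For divide and conquer with division factor 5:

Problem sizes at each level:
Level 0: 25
Level 1: 5
Level 2: 1

The root is level 0 and the size-1 base case is level 2 (the tree spans levels 0 through 2, i.e. 3 levels counting the root), so the depth is the number of divisions: log_5(25) = 2

The recursion tree depth is log_5(25) = 2. At each level, the problem size is divided by 5, so it takes 2 divisions to reduce to a base case of size 1. The algorithm makes 5 recursive calls at each level.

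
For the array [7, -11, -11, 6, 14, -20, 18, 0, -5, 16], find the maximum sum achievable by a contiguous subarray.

Using Kadane's algorithm on [7, -11, -11, 6, 14, -20, 18, 0, -5, 16]:

Scanning through the array:
Position 1 (value -11): max_ending_here = -4, max_so_far = 7
Position 2 (value -11): max_ending_here = -11, max_so_far = 7
Position 3 (value 6): max_ending_here = 6, max_so_far = 7
Position 4 (value 14): max_ending_here = 20, max_so_far = 20
Position 5 (value -20): max_ending_here = 0, max_so_far = 20
Position 6 (value 18): max_ending_here = 18, max_so_far = 20
Position 7 (value 0): max_ending_here = 18, max_so_far = 20
Position 8 (value -5): max_ending_here = 13, max_so_far = 20
Position 9 (value 16): max_ending_here = 29, max_so_far = 29

Maximum subarray: [6, 14, -20, 18, 0, -5, 16]
Maximum sum: 29

The maximum subarray is [6, 14, -20, 18, 0, -5, 16] with sum 29. This subarray runs from index 3 to index 9.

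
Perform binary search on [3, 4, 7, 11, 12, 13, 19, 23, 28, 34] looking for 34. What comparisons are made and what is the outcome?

Binary search for 34 in [3, 4, 7, 11, 12, 13, 19, 23, 28, 34]:

lo=0, hi=9, mid=4, arr[mid]=12 -> 12 < 34, search right half
lo=5, hi=9, mid=7, arr[mid]=23 -> 23 < 34, search right half
lo=8, hi=9, mid=8, arr[mid]=28 -> 28 < 34, search right half
lo=9, hi=9, mid=9, arr[mid]=34 -> Found target at index 9!

Binary search finds 34 at index 9 after 4 comparisons. The search repeatedly halves the search space by comparing with the middle element.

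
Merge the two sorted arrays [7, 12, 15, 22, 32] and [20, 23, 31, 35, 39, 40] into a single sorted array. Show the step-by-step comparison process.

Merging process:

Compare 7 vs 20: take 7 from left. Merged: [7]
Compare 12 vs 20: take 12 from left. Merged: [7, 12]
Compare 15 vs 20: take 15 from left. Merged: [7, 12, 15]
Compare 22 vs 20: take 20 from right. Merged: [7, 12, 15, 20]
Compare 22 vs 23: take 22 from left. Merged: [7, 12, 15, 20, 22]
Compare 32 vs 23: take 23 from right. Merged: [7, 12, 15, 20, 22, 23]
Compare 32 vs 31: take 31 from right. Merged: [7, 12, 15, 20, 22, 23, 31]
Compare 32 vs 35: take 32 from left. Merged: [7, 12, 15, 20, 22, 23, 31, 32]
Append remaining from right: [35, 39, 40]. Merged: [7, 12, 15, 20, 22, 23, 31, 32, 35, 39, 40]

Final merged array: [7, 12, 15, 20, 22, 23, 31, 32, 35, 39, 40]
Total comparisons: 8

The merged array is [7, 12, 15, 20, 22, 23, 31, 32, 35, 39, 40], requiring 8 comparisons. The merge step runs in O(n) time where n is the total number of elements.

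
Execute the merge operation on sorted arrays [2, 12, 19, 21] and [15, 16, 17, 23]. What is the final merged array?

Merging process:

Compare 2 vs 15: take 2 from left. Merged: [2]
Compare 12 vs 15: take 12 from left. Merged: [2, 12]
Compare 19 vs 15: take 15 from right. Merged: [2, 12, 15]
Compare 19 vs 16: take 16 from right. Merged: [2, 12, 15, 16]
Compare 19 vs 17: take 17 from right. Merged: [2, 12, 15, 16, 17]
Compare 19 vs 23: take 19 from left. Merged: [2, 12, 15, 16, 17, 19]
Compare 21 vs 23: take 21 from left. Merged: [2, 12, 15, 16, 17, 19, 21]
Append remaining from right: [23]. Merged: [2, 12, 15, 16, 17, 19, 21, 23]

Final merged array: [2, 12, 15, 16, 17, 19, 21, 23]
Total comparisons: 7

The merged array is [2, 12, 15, 16, 17, 19, 21, 23], requiring 7 comparisons. The merge step runs in O(n) time where n is the total number of elements.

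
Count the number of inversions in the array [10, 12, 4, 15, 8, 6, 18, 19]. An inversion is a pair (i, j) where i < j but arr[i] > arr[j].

Finding inversions in [10, 12, 4, 15, 8, 6, 18, 19]:

(0, 2): arr[0]=10 > arr[2]=4
(0, 4): arr[0]=10 > arr[4]=8
(0, 5): arr[0]=10 > arr[5]=6
(1, 2): arr[1]=12 > arr[2]=4
(1, 4): arr[1]=12 > arr[4]=8
(1, 5): arr[1]=12 > arr[5]=6
(3, 4): arr[3]=15 > arr[4]=8
(3, 5): arr[3]=15 > arr[5]=6
(4, 5): arr[4]=8 > arr[5]=6

Total inversions: 9

The array has 9 inversion(s): (0,2), (0,4), (0,5), (1,2), (1,4), (1,5), (3,4), (3,5), (4,5). Each pair (i,j) satisfies i < j and arr[i] > arr[j].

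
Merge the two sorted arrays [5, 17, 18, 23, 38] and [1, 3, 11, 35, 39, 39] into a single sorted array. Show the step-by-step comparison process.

Merging process:

Compare 5 vs 1: take 1 from right. Merged: [1]
Compare 5 vs 3: take 3 from right. Merged: [1, 3]
Compare 5 vs 11: take 5 from left. Merged: [1, 3, 5]
Compare 17 vs 11: take 11 from right. Merged: [1, 3, 5, 11]
Compare 17 vs 35: take 17 from left. Merged: [1, 3, 5, 11, 17]
Compare 18 vs 35: take 18 from left. Merged: [1, 3, 5, 11, 17, 18]
Compare 23 vs 35: take 23 from left. Merged: [1, 3, 5, 11, 17, 18, 23]
Compare 38 vs 35: take 35 from right. Merged: [1, 3, 5, 11, 17, 18, 23, 35]
Compare 38 vs 39: take 38 from left. Merged: [1, 3, 5, 11, 17, 18, 23, 35, 38]
Append remaining from right: [39, 39]. Merged: [1, 3, 5, 11, 17, 18, 23, 35, 38, 39, 39]

Final merged array: [1, 3, 5, 11, 17, 18, 23, 35, 38, 39, 39]
Total comparisons: 9

The merged array is [1, 3, 5, 11, 17, 18, 23, 35, 38, 39, 39], requiring 9 comparisons. The merge step runs in O(n) time where n is the total number of elements.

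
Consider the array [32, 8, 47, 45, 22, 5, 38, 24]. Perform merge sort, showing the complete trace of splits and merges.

Merge sort trace:

Split: [32, 8, 47, 45, 22, 5, 38, 24] -> [32, 8, 47, 45] and [22, 5, 38, 24]
  Split: [32, 8, 47, 45] -> [32, 8] and [47, 45]
    Split: [32, 8] -> [32] and [8]
    Merge: [32] + [8] -> [8, 32]
    Split: [47, 45] -> [47] and [45]
    Merge: [47] + [45] -> [45, 47]
  Merge: [8, 32] + [45, 47] -> [8, 32, 45, 47]
  Split: [22, 5, 38, 24] -> [22, 5] and [38, 24]
    Split: [22, 5] -> [22] and [5]
    Merge: [22] + [5] -> [5, 22]
    Split: [38, 24] -> [38] and [24]
    Merge: [38] + [24] -> [24, 38]
  Merge: [5, 22] + [24, 38] -> [5, 22, 24, 38]
Merge: [8, 32, 45, 47] + [5, 22, 24, 38] -> [5, 8, 22, 24, 32, 38, 45, 47]

Final sorted array: [5, 8, 22, 24, 32, 38, 45, 47]

The merge sort proceeds by recursively splitting the array and merging sorted halves.
After all merges, the sorted array is [5, 8, 22, 24, 32, 38, 45, 47].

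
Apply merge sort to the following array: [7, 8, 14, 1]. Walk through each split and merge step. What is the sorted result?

Merge sort trace:

Split: [7, 8, 14, 1] -> [7, 8] and [14, 1]
  Split: [7, 8] -> [7] and [8]
  Merge: [7] + [8] -> [7, 8]
  Split: [14, 1] -> [14] and [1]
  Merge: [14] + [1] -> [1, 14]
Merge: [7, 8] + [1, 14] -> [1, 7, 8, 14]

Final sorted array: [1, 7, 8, 14]

The merge sort proceeds by recursively splitting the array and merging sorted halves.
After all merges, the sorted array is [1, 7, 8, 14].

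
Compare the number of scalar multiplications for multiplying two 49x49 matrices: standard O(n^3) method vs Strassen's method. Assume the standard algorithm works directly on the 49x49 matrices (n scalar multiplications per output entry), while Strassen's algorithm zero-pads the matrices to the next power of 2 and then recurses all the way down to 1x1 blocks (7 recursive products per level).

Matrix multiplication for 49x49 matrices:

Strassen's algorithm requires power-of-2 dimensions. Pad 49x49 to 64x64 (next power of 2).

Standard algorithm: 49^3 = 117649 multiplications
Strassen's algorithm: 7^(log2(64)) = 7^6 = 117649 multiplications
Savings: 117649 - 117649 = 0 multiplications

Standard: 117649 multiplications (49^3). Strassen: 117649 multiplications (7^6, after padding to 64x64). Strassen reduces 8 recursive multiplications to 7 at each level.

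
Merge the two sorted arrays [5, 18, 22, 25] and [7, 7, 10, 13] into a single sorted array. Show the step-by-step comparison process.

Merging process:

Compare 5 vs 7: take 5 from left. Merged: [5]
Compare 18 vs 7: take 7 from right. Merged: [5, 7]
Compare 18 vs 7: take 7 from right. Merged: [5, 7, 7]
Compare 18 vs 10: take 10 from right. Merged: [5, 7, 7, 10]
Compare 18 vs 13: take 13 from right. Merged: [5, 7, 7, 10, 13]
Append remaining from left: [18, 22, 25]. Merged: [5, 7, 7, 10, 13, 18, 22, 25]

Final merged array: [5, 7, 7, 10, 13, 18, 22, 25]
Total comparisons: 5

The merged array is [5, 7, 7, 10, 13, 18, 22, 25], requiring 5 comparisons. The merge step runs in O(n) time where n is the total number of elements.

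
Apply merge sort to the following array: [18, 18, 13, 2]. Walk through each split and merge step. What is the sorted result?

Merge sort trace:

Split: [18, 18, 13, 2] -> [18, 18] and [13, 2]
  Split: [18, 18] -> [18] and [18]
  Merge: [18] + [18] -> [18, 18]
  Split: [13, 2] -> [13] and [2]
  Merge: [13] + [2] -> [2, 13]
Merge: [18, 18] + [2, 13] -> [2, 13, 18, 18]

Final sorted array: [2, 13, 18, 18]

The merge sort proceeds by recursively splitting the array and merging sorted halves.
After all merges, the sorted array is [2, 13, 18, 18].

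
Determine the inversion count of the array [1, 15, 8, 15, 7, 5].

Finding inversions in [1, 15, 8, 15, 7, 5]:

(1, 2): arr[1]=15 > arr[2]=8
(1, 4): arr[1]=15 > arr[4]=7
(1, 5): arr[1]=15 > arr[5]=5
(2, 4): arr[2]=8 > arr[4]=7
(2, 5): arr[2]=8 > arr[5]=5
(3, 4): arr[3]=15 > arr[4]=7
(3, 5): arr[3]=15 > arr[5]=5
(4, 5): arr[4]=7 > arr[5]=5

Total inversions: 8

The array has 8 inversion(s): (1,2), (1,4), (1,5), (2,4), (2,5), (3,4), (3,5), (4,5). Each pair (i,j) satisfies i < j and arr[i] > arr[j].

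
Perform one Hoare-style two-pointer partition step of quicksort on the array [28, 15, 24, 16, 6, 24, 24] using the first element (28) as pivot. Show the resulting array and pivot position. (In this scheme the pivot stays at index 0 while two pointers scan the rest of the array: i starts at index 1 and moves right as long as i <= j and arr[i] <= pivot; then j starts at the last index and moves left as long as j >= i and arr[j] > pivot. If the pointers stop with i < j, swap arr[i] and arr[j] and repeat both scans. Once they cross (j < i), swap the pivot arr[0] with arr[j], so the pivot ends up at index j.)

Hoare-style two-pointer partition with pivot = 28:

Initial array: [28, 15, 24, 16, 6, 24, 24]

Pointers start at i = 1, j = 6.
i ends at 7, j ends at 6: the pointers have crossed (j < i), so scanning stops.

Swap pivot arr[0] with arr[6] to place pivot at position 6: [24, 15, 24, 16, 6, 24, 28]
Pivot position: 6

After partitioning with pivot 28, the array becomes [24, 15, 24, 16, 6, 24, 28]. The pivot is placed at index 6. All elements to the left of the pivot are <= 28, and all elements to the right are > 28.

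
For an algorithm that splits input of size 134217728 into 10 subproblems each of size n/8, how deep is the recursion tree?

For divide and conquer with division factor 8:

Problem sizes at each level:
Level 0: 134217728
Level 1: 16777216
Level 2: 2097152
Level 3: 262144
Level 4: 32768
Level 5: 4096
Level 6: 512
Level 7: 64
Level 8: 8
Level 9: 1

The root is level 0 and the size-1 base case is level 9 (the tree spans levels 0 through 9, i.e. 10 levels counting the root), so the depth is the number of divisions: log_8(134217728) = 9

The recursion tree depth is log_8(134217728) = 9. At each level, the problem size is divided by 8, so it takes 9 divisions to reduce to a base case of size 1. The algorithm makes 10 recursive calls at each level.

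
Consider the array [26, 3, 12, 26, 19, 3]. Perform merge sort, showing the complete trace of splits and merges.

Merge sort trace:

Split: [26, 3, 12, 26, 19, 3] -> [26, 3, 12] and [26, 19, 3]
  Split: [26, 3, 12] -> [26] and [3, 12]
    Split: [3, 12] -> [3] and [12]
    Merge: [3] + [12] -> [3, 12]
  Merge: [26] + [3, 12] -> [3, 12, 26]
  Split: [26, 19, 3] -> [26] and [19, 3]
    Split: [19, 3] -> [19] and [3]
    Merge: [19] + [3] -> [3, 19]
  Merge: [26] + [3, 19] -> [3, 19, 26]
Merge: [3, 12, 26] + [3, 19, 26] -> [3, 3, 12, 19, 26, 26]

Final sorted array: [3, 3, 12, 19, 26, 26]

The merge sort proceeds by recursively splitting the array and merging sorted halves.
After all merges, the sorted array is [3, 3, 12, 19, 26, 26].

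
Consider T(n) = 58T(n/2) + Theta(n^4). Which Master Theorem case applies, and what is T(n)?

Master Theorem for T(n) = 58T(n/2) + O(n^4):

a = 58, b = 2, c = 4
log_b(a) = log_2(58) = 5.8580

Case 1: c = 4 < log_2(58) = 5.8580
T(n) = O(n^(log_2 58))

For T(n) = 58T(n/2) + O(n^4): log_2(58) = 5.8580. This is Case 1 of the Master Theorem (c < log_b(a), work dominated by leaves), giving O(n^(log_2 58)).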